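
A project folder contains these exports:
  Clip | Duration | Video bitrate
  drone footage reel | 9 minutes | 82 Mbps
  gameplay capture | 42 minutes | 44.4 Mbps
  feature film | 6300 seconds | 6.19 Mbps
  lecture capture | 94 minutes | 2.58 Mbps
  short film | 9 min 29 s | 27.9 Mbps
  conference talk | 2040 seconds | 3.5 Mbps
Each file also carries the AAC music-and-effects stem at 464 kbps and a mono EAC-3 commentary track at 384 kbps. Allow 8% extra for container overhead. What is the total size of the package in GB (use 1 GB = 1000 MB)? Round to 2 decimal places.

Audio total: 464 + 384 = 848 kbps = 0.848 Mbps.
drone footage reel: 82.848 Mbps × 540 s × 1.08 = 48317.0 Mb
gameplay capture: 45.248 Mbps × 2520 s × 1.08 = 123147.0 Mb
feature film: 7.038 Mbps × 6300 s × 1.08 = 47886.6 Mb
lecture capture: 3.428 Mbps × 5640 s × 1.08 = 20880.6 Mb
short film: 28.748 Mbps × 569 s × 1.08 = 17666.2 Mb
conference talk: 4.348 Mbps × 2040 s × 1.08 = 9579.5 Mb
Total: 267476.8 Mb = 33434.6 MB.
= 33.43 GB.

33.43 GB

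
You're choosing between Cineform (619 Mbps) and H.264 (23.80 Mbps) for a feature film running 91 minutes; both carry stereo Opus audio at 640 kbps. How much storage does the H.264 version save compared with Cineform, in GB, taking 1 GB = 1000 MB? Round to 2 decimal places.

406.22 GB

91 min = 5460 s
Audio: 640 kbps = 0.640 Mbps.
Cineform: 619.640 Mbps × 5460 s = 3383234.4 Mb = 422.904 GB.
H.264: 24.440 Mbps × 5460 s = 133442.4 Mb = 16.680 GB.
Saving: 422.904 − 16.680 = 406.224 GB.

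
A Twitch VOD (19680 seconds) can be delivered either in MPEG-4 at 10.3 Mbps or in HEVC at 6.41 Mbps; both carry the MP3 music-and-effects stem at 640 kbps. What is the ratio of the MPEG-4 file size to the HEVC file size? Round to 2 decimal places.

1.55

Audio: 640 kbps = 0.640 Mbps.
MPEG-4: 10.940 Mbps × 19680 s = 215299.2 Mb = 26.912 GB.
HEVC: 7.050 Mbps × 19680 s = 138744.0 Mb = 17.343 GB.
Ratio: 26.912 / 17.343 = 1.552.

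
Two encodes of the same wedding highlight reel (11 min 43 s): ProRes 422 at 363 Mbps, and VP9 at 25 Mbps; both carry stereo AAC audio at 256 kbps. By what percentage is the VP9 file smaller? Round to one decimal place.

93.0%

11 min 43 s = 703 s
Audio: 256 kbps = 0.256 Mbps.
ProRes 422: 363.256 Mbps × 703 s = 255369.0 Mb = 31.921 GB.
VP9: 25.256 Mbps × 703 s = 17755.0 Mb = 2.219 GB.
Reduction: (1 − 2.219/31.921) × 100 = 93.05%.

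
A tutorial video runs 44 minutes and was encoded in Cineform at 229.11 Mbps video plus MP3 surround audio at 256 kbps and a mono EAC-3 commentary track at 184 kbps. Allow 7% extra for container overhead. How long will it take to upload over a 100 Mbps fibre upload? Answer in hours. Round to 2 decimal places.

1.80 hours

44 min = 2640 s
Audio total: 256 + 184 = 440 kbps = 0.440 Mbps.
Total bitrate: 229.550 Mbps.
File: 229.550 Mbps × 2640 s = 606012.0 Mb.
With 7% container overhead: ×1.07. → 648432.8 Mb.
At 100 Mbps: 648432.8 / 100 = 6484.3 s ≈ 1.8 hours.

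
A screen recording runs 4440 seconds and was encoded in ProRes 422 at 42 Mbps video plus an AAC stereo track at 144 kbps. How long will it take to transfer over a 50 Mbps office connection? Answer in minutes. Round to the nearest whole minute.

62 minutes

Audio: 144 kbps = 0.144 Mbps.
Total bitrate: 42.144 Mbps.
File: 42.144 Mbps × 4440 s = 187119.4 Mb.
At 50 Mbps: 187119.4 / 50 = 3742.4 s ≈ 62.4 minutes.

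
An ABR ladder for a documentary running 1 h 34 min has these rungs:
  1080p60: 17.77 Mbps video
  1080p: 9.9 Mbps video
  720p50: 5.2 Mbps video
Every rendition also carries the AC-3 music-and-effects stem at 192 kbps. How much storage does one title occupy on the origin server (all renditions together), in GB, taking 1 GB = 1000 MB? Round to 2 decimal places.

1 h 34 min = 94 min = 5640 s
Audio: 192 kbps = 0.192 Mbps.
Sum of rendition bitrates: (17.77+0.192) + (9.9+0.192) + (5.2+0.192) = 33.446 Mbps.
× 5640 s = 188,635 Mb = 23,579 MB = 23.58 GB.

23.58 GB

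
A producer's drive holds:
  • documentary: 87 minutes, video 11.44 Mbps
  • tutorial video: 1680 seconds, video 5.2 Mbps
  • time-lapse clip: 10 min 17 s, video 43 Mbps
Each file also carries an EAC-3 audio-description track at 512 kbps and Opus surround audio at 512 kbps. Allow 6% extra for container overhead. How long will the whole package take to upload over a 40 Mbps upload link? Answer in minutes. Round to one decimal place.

45.4 minutes

Audio total: 512 + 512 = 1024 kbps = 1.024 Mbps.
documentary: 12.464 Mbps × 5220 s × 1.06 = 68965.8 Mb
tutorial video: 6.224 Mbps × 1680 s × 1.06 = 11083.7 Mb
time-lapse clip: 44.024 Mbps × 617 s × 1.06 = 28792.6 Mb
Total: 108842.1 Mb = 13605.3 MB.
At 40 Mbps: 108842.1 / 40 = 2721 s ≈ 45.4 minutes.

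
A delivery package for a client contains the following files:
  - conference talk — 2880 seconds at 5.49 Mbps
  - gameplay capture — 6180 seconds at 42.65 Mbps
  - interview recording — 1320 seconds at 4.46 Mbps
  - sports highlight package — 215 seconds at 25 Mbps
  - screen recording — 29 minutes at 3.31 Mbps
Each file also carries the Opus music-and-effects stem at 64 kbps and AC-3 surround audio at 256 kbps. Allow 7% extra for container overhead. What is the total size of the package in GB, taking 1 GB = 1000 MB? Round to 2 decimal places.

Audio total: 64 + 256 = 320 kbps = 0.320 Mbps.
conference talk: 5.810 Mbps × 2880 s × 1.07 = 17904.1 Mb
gameplay capture: 42.970 Mbps × 6180 s × 1.07 = 284143.4 Mb
interview recording: 4.780 Mbps × 1320 s × 1.07 = 6751.3 Mb
sports highlight package: 25.320 Mbps × 215 s × 1.07 = 5824.9 Mb
screen recording: 3.630 Mbps × 1740 s × 1.07 = 6758.3 Mb
Total: 321382.0 Mb = 40172.7 MB.
= 40.17 GB.

40.17 GB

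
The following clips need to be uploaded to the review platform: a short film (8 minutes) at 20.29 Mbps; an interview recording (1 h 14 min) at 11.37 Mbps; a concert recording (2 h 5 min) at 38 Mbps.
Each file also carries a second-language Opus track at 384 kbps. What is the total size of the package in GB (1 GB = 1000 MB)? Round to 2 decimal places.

43.75 GB

Audio: 384 kbps = 0.384 Mbps.
short film: 20.674 Mbps × 480 s = 9923.5 Mb
interview recording: 11.754 Mbps × 4440 s = 52187.8 Mb
concert recording: 38.384 Mbps × 7500 s = 287880.0 Mb
Total: 349991.3 Mb = 43748.9 MB.
= 43.75 GB.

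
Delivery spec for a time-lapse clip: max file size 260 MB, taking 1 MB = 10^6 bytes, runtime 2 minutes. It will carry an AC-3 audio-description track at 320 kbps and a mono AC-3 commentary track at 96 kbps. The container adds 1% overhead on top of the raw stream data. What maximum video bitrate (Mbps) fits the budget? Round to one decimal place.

Budget: 260 MB = 2080.0 Mb.
Stream payload after overhead: 2080.0 / 1.01 = 2059.4 Mb.
2 min = 120 s
Total bitrate budget: 2059.4 Mb / 120 s = 17.162 Mbps.
Audio total: 320 + 96 = 416 kbps = 0.416 Mbps.
Video: 17.162 − 0.416 = 16.746 Mbps.

16.7 Mbps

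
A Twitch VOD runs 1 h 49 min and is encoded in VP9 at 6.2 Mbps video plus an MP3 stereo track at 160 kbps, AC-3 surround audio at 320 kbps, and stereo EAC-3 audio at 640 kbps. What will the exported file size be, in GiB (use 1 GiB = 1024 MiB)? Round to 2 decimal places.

1 h 49 min = 109 min = 6540 s
Audio total: 160 + 320 + 640 = 1120 kbps = 1.120 Mbps.
Total bitrate: 6.2 + 1.120 = 7.320 Mbps.
Stream data: 7.320 Mbps × 6540 s = 47872.8 Mb.
47,873 Mb = 5,984,100,000 bytes ÷ 1,073,741,824 = 5.573 GiB.

5.57 GiB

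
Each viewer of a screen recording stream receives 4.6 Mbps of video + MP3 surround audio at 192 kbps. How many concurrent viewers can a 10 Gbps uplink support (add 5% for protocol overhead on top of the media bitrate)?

Audio: 192 kbps = 0.192 Mbps.
Per-viewer media rate: 4.792 Mbps.
On the wire with 5% overhead: 5.032 Mbps.
10 Gbps = 10,000 Mbps; 10,000 / 5.032 = 1987.44 → 1987 viewers.

1987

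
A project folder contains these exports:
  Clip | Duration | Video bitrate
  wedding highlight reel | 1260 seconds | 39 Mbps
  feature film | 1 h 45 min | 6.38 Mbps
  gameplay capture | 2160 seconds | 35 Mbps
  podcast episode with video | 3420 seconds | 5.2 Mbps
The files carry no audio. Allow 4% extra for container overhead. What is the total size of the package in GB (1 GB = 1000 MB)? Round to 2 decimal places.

23.75 GB

wedding highlight reel: 39.000 Mbps × 1260 s × 1.04 = 51105.6 Mb
feature film: 6.380 Mbps × 6300 s × 1.04 = 41801.8 Mb
gameplay capture: 35.000 Mbps × 2160 s × 1.04 = 78624.0 Mb
podcast episode with video: 5.200 Mbps × 3420 s × 1.04 = 18495.4 Mb
Total: 190026.7 Mb = 23753.3 MB.
= 23.75 GB.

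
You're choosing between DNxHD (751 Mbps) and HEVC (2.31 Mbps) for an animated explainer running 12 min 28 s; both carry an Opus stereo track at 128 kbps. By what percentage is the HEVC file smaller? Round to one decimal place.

12 min 28 s = 748 s
Audio: 128 kbps = 0.128 Mbps.
DNxHD: 751.128 Mbps × 748 s = 561843.7 Mb = 65.407 GiB.
HEVC: 2.438 Mbps × 748 s = 1823.6 Mb = 0.212 GiB.
Reduction: (1 − 0.212/65.407) × 100 = 99.68%.

99.7%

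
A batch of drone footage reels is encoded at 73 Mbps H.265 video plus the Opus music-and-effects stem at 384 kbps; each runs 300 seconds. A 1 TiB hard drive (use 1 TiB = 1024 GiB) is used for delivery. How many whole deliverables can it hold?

Audio: 384 kbps = 0.384 Mbps.
Total bitrate: 73.384 Mbps.
Per item: 73.384 Mbps × 300 s = 22,015 Mb = 2,752 MB.
Capacity: 1 TiB = 8,796,093 Mb; 399.55 items → 399 complete.

399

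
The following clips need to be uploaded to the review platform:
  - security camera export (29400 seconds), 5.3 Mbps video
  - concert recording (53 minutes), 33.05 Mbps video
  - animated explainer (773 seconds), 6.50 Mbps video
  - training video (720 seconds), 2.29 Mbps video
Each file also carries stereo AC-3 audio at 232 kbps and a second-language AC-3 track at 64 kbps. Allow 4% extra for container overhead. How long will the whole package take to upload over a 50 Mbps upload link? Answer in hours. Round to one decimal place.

Audio total: 232 + 64 = 296 kbps = 0.296 Mbps.
security camera export: 5.596 Mbps × 29400 s × 1.04 = 171103.3 Mb
concert recording: 33.346 Mbps × 3180 s × 1.04 = 110281.9 Mb
animated explainer: 6.796 Mbps × 773 s × 1.04 = 5463.4 Mb
training video: 2.586 Mbps × 720 s × 1.04 = 1936.4 Mb
Total: 288785.0 Mb = 36098.1 MB.
At 50 Mbps: 288785.0 / 50 = 5776 s ≈ 1.6 hours.

1.6 hours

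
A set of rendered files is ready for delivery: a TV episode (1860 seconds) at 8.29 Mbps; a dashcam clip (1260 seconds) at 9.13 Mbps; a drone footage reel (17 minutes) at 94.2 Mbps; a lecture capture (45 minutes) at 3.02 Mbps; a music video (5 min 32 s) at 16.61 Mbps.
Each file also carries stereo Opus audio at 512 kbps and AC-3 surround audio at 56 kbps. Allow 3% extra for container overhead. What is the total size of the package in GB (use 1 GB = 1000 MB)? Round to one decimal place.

Audio total: 512 + 56 = 568 kbps = 0.568 Mbps.
TV episode: 8.858 Mbps × 1860 s × 1.03 = 16970.2 Mb
dashcam clip: 9.698 Mbps × 1260 s × 1.03 = 12586.1 Mb
drone footage reel: 94.768 Mbps × 1020 s × 1.03 = 99563.3 Mb
lecture capture: 3.588 Mbps × 2700 s × 1.03 = 9978.2 Mb
music video: 17.178 Mbps × 332 s × 1.03 = 5874.2 Mb
Total: 144971.9 Mb = 18121.5 MB.
= 18.12 GB.

18.1 GB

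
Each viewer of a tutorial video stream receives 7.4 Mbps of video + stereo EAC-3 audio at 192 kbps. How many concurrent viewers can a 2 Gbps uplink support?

Audio: 192 kbps = 0.192 Mbps.
Per-viewer media rate: 7.592 Mbps.
2 Gbps = 2,000 Mbps; 2,000 / 7.592 = 263.44 → 263 viewers.

263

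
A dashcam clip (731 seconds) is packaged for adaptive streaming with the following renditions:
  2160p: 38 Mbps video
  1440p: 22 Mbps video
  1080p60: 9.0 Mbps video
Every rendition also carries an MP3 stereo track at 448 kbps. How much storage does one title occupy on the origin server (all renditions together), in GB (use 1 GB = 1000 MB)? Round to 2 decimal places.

6.43 GB

Audio: 448 kbps = 0.448 Mbps.
Sum of rendition bitrates: (38+0.448) + (22+0.448) + (9.0+0.448) = 70.344 Mbps.
× 731 s = 51,421 Mb = 6,428 MB = 6.428 GB.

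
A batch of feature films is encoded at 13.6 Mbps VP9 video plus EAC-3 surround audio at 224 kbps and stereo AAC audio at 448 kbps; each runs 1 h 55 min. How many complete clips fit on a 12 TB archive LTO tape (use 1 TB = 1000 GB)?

1 h 55 min = 115 min = 6900 s
Audio total: 224 + 448 = 672 kbps = 0.672 Mbps.
Total bitrate: 14.272 Mbps.
Per item: 14.272 Mbps × 6900 s = 98,477 Mb = 12,310 MB.
Capacity: 12 TB = 96,000,000 Mb; 974.85 items → 974 complete.

974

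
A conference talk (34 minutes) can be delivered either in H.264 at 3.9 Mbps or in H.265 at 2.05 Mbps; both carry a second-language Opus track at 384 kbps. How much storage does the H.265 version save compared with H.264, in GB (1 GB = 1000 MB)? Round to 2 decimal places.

0.47 GB

34 min = 2040 s
Audio: 384 kbps = 0.384 Mbps.
H.264: 4.284 Mbps × 2040 s = 8739.4 Mb = 1.092 GB.
H.265: 2.434 Mbps × 2040 s = 4965.4 Mb = 0.621 GB.
Saving: 1.092 − 0.621 = 0.472 GB.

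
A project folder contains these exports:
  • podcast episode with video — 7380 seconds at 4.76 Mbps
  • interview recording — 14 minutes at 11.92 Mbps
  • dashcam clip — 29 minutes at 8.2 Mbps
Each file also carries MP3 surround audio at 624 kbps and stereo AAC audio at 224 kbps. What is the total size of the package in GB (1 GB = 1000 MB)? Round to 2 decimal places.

Audio total: 624 + 224 = 848 kbps = 0.848 Mbps.
podcast episode with video: 5.608 Mbps × 7380 s = 41387.0 Mb
interview recording: 12.768 Mbps × 840 s = 10725.1 Mb
dashcam clip: 9.048 Mbps × 1740 s = 15743.5 Mb
Total: 67855.7 Mb = 8482.0 MB.
= 8.482 GB.

8.48 GB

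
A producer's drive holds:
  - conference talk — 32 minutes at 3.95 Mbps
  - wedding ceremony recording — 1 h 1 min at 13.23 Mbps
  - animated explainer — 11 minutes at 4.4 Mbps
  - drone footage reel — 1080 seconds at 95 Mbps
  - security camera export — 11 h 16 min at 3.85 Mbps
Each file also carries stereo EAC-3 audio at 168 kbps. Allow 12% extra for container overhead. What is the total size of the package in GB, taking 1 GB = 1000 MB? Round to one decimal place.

Audio: 168 kbps = 0.168 Mbps.
conference talk: 4.118 Mbps × 1920 s × 1.12 = 8855.3 Mb
wedding ceremony recording: 13.398 Mbps × 3660 s × 1.12 = 54921.1 Mb
animated explainer: 4.568 Mbps × 660 s × 1.12 = 3376.7 Mb
drone footage reel: 95.168 Mbps × 1080 s × 1.12 = 115115.2 Mb
security camera export: 4.018 Mbps × 40560 s × 1.12 = 182526.5 Mb
Total: 364794.8 Mb = 45599.3 MB.
= 45.60 GB.

45.6 GB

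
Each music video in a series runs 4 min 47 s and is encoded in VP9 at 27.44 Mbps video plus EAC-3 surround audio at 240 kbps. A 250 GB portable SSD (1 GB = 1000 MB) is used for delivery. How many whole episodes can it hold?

4 min 47 s = 287 s
Audio: 240 kbps = 0.240 Mbps.
Total bitrate: 27.680 Mbps.
Per item: 27.680 Mbps × 287 s = 7,944 Mb = 993.0 MB.
Capacity: 250 GB = 2,000,000 Mb; 251.76 items → 251 complete.

251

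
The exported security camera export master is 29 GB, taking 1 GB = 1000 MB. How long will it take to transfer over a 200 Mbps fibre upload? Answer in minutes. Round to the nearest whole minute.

File: 29 GB = 232000.0 Mb.
At 200 Mbps: 232000.0 / 200 = 1160.0 s ≈ 19.3 minutes.

19 minutes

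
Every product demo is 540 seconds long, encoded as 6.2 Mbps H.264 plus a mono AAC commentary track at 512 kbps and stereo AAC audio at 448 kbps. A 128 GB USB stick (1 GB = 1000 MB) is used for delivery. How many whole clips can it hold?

Audio total: 512 + 448 = 960 kbps = 0.960 Mbps.
Total bitrate: 7.160 Mbps.
Per item: 7.160 Mbps × 540 s = 3,866 Mb = 483.3 MB.
Capacity: 128 GB = 1,024,000 Mb; 264.85 items → 264 complete.

264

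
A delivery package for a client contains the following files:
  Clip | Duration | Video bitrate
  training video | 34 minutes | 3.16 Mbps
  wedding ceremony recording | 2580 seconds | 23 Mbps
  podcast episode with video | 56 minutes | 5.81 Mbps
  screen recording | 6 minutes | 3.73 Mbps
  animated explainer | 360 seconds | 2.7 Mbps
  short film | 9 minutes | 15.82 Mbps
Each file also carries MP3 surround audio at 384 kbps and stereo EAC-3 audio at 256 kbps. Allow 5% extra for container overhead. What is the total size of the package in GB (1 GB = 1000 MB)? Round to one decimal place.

13.4 GB

Audio total: 384 + 256 = 640 kbps = 0.640 Mbps.
training video: 3.800 Mbps × 2040 s × 1.05 = 8139.6 Mb
wedding ceremony recording: 23.640 Mbps × 2580 s × 1.05 = 64040.8 Mb
podcast episode with video: 6.450 Mbps × 3360 s × 1.05 = 22755.6 Mb
screen recording: 4.370 Mbps × 360 s × 1.05 = 1651.9 Mb
animated explainer: 3.340 Mbps × 360 s × 1.05 = 1262.5 Mb
short film: 16.460 Mbps × 540 s × 1.05 = 9332.8 Mb
Total: 107183.2 Mb = 13397.9 MB.
= 13.40 GB.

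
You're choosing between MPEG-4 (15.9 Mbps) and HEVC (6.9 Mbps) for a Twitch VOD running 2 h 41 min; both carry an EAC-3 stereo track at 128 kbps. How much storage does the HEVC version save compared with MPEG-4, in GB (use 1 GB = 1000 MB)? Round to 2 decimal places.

2 h 41 min = 161 min = 9660 s
Audio: 128 kbps = 0.128 Mbps.
MPEG-4: 16.028 Mbps × 9660 s = 154830.5 Mb = 19.354 GB.
HEVC: 7.028 Mbps × 9660 s = 67890.5 Mb = 8.486 GB.
Saving: 19.354 − 8.486 = 10.867 GB.

10.87 GB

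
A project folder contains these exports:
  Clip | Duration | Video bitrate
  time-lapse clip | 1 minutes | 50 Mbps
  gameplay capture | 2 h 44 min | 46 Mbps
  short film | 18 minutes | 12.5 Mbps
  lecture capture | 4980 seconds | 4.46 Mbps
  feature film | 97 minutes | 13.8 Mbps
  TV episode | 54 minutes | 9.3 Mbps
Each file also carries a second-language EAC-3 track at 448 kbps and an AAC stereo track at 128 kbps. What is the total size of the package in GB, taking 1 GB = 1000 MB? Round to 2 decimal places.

Audio total: 448 + 128 = 576 kbps = 0.576 Mbps.
time-lapse clip: 50.576 Mbps × 60 s = 3034.6 Mb
gameplay capture: 46.576 Mbps × 9840 s = 458307.8 Mb
short film: 13.076 Mbps × 1080 s = 14122.1 Mb
lecture capture: 5.036 Mbps × 4980 s = 25079.3 Mb
feature film: 14.376 Mbps × 5820 s = 83668.3 Mb
TV episode: 9.876 Mbps × 3240 s = 31998.2 Mb
Total: 616210.3 Mb = 77026.3 MB.
= 77.03 GB.

77.03 GB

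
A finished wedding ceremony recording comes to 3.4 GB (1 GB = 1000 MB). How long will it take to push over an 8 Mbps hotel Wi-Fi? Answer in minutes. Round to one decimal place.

File: 3.4 GB = 27200.0 Mb.
At 8 Mbps: 27200.0 / 8 = 3400.0 s ≈ 56.7 minutes.

56.7 minutes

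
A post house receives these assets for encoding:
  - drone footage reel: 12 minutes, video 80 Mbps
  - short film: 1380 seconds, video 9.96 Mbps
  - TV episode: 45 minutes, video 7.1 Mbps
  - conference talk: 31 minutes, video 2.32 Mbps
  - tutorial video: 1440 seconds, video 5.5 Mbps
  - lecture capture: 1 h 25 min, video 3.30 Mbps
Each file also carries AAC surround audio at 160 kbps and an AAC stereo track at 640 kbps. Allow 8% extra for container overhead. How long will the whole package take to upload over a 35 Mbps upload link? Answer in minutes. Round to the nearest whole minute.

67 minutes

Audio total: 160 + 640 = 800 kbps = 0.800 Mbps.
drone footage reel: 80.800 Mbps × 720 s × 1.08 = 62830.1 Mb
short film: 10.760 Mbps × 1380 s × 1.08 = 16036.7 Mb
TV episode: 7.900 Mbps × 2700 s × 1.08 = 23036.4 Mb
conference talk: 3.120 Mbps × 1860 s × 1.08 = 6267.5 Mb
tutorial video: 6.300 Mbps × 1440 s × 1.08 = 9797.8 Mb
lecture capture: 4.100 Mbps × 5100 s × 1.08 = 22582.8 Mb
Total: 140551.2 Mb = 17568.9 MB.
At 35 Mbps: 140551.2 / 35 = 4016 s ≈ 66.9 minutes.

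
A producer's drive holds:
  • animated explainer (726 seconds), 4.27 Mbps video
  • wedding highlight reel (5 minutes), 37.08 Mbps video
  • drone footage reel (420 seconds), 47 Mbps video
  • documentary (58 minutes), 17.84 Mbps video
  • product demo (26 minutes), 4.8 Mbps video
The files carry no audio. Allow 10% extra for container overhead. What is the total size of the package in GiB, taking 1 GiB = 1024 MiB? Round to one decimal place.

13.3 GiB

animated explainer: 4.270 Mbps × 726 s × 1.10 = 3410.0 Mb
wedding highlight reel: 37.080 Mbps × 300 s × 1.10 = 12236.4 Mb
drone footage reel: 47.000 Mbps × 420 s × 1.10 = 21714.0 Mb
documentary: 17.840 Mbps × 3480 s × 1.10 = 68291.5 Mb
product demo: 4.800 Mbps × 1560 s × 1.10 = 8236.8 Mb
Total: 113888.7 Mb = 14236.1 MB.
= 13.26 GiB.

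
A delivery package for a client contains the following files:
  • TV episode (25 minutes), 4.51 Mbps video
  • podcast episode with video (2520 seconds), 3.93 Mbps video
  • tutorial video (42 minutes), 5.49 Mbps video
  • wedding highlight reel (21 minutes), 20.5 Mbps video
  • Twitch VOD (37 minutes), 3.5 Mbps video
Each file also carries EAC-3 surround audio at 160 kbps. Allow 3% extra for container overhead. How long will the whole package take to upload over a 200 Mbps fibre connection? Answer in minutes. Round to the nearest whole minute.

Audio: 160 kbps = 0.160 Mbps.
TV episode: 4.670 Mbps × 1500 s × 1.03 = 7215.1 Mb
podcast episode with video: 4.090 Mbps × 2520 s × 1.03 = 10616.0 Mb
tutorial video: 5.650 Mbps × 2520 s × 1.03 = 14665.1 Mb
wedding highlight reel: 20.660 Mbps × 1260 s × 1.03 = 26812.5 Mb
Twitch VOD: 3.660 Mbps × 2220 s × 1.03 = 8369.0 Mb
Total: 67677.8 Mb = 8459.7 MB.
At 200 Mbps: 67677.8 / 200 = 338 s ≈ 5.64 minutes.

6 minutes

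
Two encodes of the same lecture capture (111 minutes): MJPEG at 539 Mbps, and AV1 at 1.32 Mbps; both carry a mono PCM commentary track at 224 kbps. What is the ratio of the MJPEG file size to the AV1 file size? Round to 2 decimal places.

349.24

111 min = 6660 s
Audio: 224 kbps = 0.224 Mbps.
MJPEG: 539.224 Mbps × 6660 s = 3591231.8 Mb = 448.904 GB.
AV1: 1.544 Mbps × 6660 s = 10283.0 Mb = 1.285 GB.
Ratio: 448.904 / 1.285 = 349.238.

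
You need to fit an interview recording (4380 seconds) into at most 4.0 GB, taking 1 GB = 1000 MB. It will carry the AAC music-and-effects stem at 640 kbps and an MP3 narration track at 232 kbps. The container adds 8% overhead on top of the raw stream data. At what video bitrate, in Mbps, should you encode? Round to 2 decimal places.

5.89 Mbps

Budget: 4.0 GB = 32000.0 Mb.
Stream payload after overhead: 32000.0 / 1.08 = 29629.6 Mb.
Total bitrate budget: 29629.6 Mb / 4380 s = 6.765 Mbps.
Audio total: 640 + 232 = 872 kbps = 0.872 Mbps.
Video: 6.765 − 0.872 = 5.893 Mbps.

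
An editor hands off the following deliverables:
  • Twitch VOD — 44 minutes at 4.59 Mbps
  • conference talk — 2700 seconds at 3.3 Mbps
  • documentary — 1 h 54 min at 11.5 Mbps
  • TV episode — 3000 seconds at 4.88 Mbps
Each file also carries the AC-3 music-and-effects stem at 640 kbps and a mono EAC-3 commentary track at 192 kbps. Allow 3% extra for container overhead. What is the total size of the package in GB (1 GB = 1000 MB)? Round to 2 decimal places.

Audio total: 640 + 192 = 832 kbps = 0.832 Mbps.
Twitch VOD: 5.422 Mbps × 2640 s × 1.03 = 14743.5 Mb
conference talk: 4.132 Mbps × 2700 s × 1.03 = 11491.1 Mb
documentary: 12.332 Mbps × 6840 s × 1.03 = 86881.4 Mb
TV episode: 5.712 Mbps × 3000 s × 1.03 = 17650.1 Mb
Total: 130766.1 Mb = 16345.8 MB.
= 16.35 GB.

16.35 GB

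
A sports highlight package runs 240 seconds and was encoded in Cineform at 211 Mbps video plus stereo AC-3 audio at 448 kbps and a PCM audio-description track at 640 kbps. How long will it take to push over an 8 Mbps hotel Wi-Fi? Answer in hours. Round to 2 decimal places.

1.77 hours

Audio total: 448 + 640 = 1088 kbps = 1.088 Mbps.
Total bitrate: 212.088 Mbps.
File: 212.088 Mbps × 240 s = 50901.1 Mb.
At 8 Mbps: 50901.1 / 8 = 6362.6 s ≈ 1.77 hours.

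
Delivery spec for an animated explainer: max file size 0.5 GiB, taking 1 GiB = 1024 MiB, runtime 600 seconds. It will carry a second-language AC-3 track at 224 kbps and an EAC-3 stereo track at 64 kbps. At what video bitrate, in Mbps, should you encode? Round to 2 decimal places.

6.87 Mbps

Budget: 0.5 GiB = 4295.0 Mb.
Total bitrate budget: 4295.0 Mb / 600 s = 7.158 Mbps.
Audio total: 224 + 64 = 288 kbps = 0.288 Mbps.
Video: 7.158 − 0.288 = 6.870 Mbps.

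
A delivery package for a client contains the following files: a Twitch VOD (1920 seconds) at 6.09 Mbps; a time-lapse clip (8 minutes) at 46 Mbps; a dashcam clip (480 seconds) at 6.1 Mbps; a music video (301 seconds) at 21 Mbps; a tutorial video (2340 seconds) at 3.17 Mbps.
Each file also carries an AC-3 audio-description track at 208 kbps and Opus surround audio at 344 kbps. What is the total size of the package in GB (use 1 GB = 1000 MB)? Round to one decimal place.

6.7 GB

Audio total: 208 + 344 = 552 kbps = 0.552 Mbps.
Twitch VOD: 6.642 Mbps × 1920 s = 12752.6 Mb
time-lapse clip: 46.552 Mbps × 480 s = 22345.0 Mb
dashcam clip: 6.652 Mbps × 480 s = 3193.0 Mb
music video: 21.552 Mbps × 301 s = 6487.2 Mb
tutorial video: 3.722 Mbps × 2340 s = 8709.5 Mb
Total: 53487.2 Mb = 6685.9 MB.
= 6.686 GB.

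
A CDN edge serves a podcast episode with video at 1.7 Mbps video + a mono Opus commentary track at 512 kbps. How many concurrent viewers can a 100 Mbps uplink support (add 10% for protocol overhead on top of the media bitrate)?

41

Audio: 512 kbps = 0.512 Mbps.
Per-viewer media rate: 2.212 Mbps.
On the wire with 10% overhead: 2.433 Mbps.
100 Mbps = 100.0 Mbps; 100.0 / 2.433 = 41.10 → 41 viewers.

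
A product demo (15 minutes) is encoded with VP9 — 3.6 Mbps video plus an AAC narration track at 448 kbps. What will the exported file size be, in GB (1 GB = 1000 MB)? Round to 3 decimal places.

15 min = 900 s
Audio: 448 kbps = 0.448 Mbps.
Total bitrate: 3.6 + 0.448 = 4.048 Mbps.
Stream data: 4.048 Mbps × 900 s = 3643.2 Mb.
3,643 Mb ÷ 8 = 455.4 MB → 0.4554 GB.

0.455 GB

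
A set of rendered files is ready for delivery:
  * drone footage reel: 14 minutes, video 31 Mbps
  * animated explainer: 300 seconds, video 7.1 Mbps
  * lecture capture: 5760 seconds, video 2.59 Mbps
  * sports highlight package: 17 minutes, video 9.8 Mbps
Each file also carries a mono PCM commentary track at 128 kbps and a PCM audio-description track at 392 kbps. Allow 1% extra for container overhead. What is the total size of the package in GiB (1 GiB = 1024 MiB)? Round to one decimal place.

Audio total: 128 + 392 = 520 kbps = 0.520 Mbps.
drone footage reel: 31.520 Mbps × 840 s × 1.01 = 26741.6 Mb
animated explainer: 7.620 Mbps × 300 s × 1.01 = 2308.9 Mb
lecture capture: 3.110 Mbps × 5760 s × 1.01 = 18092.7 Mb
sports highlight package: 10.320 Mbps × 1020 s × 1.01 = 10631.7 Mb
Total: 57774.8 Mb = 7221.9 MB.
= 6.726 GiB.

6.7 GiB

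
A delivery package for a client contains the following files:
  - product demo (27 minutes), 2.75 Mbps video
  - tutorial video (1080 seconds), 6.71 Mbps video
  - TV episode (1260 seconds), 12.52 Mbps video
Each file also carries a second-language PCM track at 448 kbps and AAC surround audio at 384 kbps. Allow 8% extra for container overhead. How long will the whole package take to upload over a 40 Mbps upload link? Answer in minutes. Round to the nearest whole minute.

14 minutes

Audio total: 448 + 384 = 832 kbps = 0.832 Mbps.
product demo: 3.582 Mbps × 1620 s × 1.08 = 6267.1 Mb
tutorial video: 7.542 Mbps × 1080 s × 1.08 = 8797.0 Mb
TV episode: 13.352 Mbps × 1260 s × 1.08 = 18169.4 Mb
Total: 33233.5 Mb = 4154.2 MB.
At 40 Mbps: 33233.5 / 40 = 831 s ≈ 13.8 minutes.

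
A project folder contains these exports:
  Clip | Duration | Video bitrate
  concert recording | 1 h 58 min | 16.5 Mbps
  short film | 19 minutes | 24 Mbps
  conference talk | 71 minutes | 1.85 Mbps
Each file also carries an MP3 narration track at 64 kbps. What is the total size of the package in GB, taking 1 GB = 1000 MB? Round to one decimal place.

19.1 GB

Audio: 64 kbps = 0.064 Mbps.
concert recording: 16.564 Mbps × 7080 s = 117273.1 Mb
short film: 24.064 Mbps × 1140 s = 27433.0 Mb
conference talk: 1.914 Mbps × 4260 s = 8153.6 Mb
Total: 152859.7 Mb = 19107.5 MB.
= 19.11 GB.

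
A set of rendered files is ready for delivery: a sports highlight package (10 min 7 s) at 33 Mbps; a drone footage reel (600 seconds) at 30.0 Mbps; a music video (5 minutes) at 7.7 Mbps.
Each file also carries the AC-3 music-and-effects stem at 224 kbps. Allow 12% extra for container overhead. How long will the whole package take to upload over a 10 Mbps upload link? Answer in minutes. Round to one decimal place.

75.9 minutes

Audio: 224 kbps = 0.224 Mbps.
sports highlight package: 33.224 Mbps × 607 s × 1.12 = 22587.0 Mb
drone footage reel: 30.224 Mbps × 600 s × 1.12 = 20310.5 Mb
music video: 7.924 Mbps × 300 s × 1.12 = 2662.5 Mb
Total: 45560.0 Mb = 5695.0 MB.
At 10 Mbps: 45560.0 / 10 = 4556 s ≈ 75.9 minutes.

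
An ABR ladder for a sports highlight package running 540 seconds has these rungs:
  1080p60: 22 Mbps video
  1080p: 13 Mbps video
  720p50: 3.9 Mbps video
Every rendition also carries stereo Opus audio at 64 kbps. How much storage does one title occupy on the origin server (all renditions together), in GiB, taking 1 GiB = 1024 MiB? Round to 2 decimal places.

2.46 GiB

Audio: 64 kbps = 0.064 Mbps.
Sum of rendition bitrates: (22+0.064) + (13+0.064) + (3.9+0.064) = 39.092 Mbps.
× 540 s = 21,110 Mb = 2,639 MB = 2.457 GiB.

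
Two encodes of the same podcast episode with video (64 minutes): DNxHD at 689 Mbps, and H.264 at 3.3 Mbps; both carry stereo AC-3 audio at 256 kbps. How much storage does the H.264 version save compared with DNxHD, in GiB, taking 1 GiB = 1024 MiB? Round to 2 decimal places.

64 min = 3840 s
Audio: 256 kbps = 0.256 Mbps.
DNxHD: 689.256 Mbps × 3840 s = 2646743.0 Mb = 308.121 GiB.
H.264: 3.556 Mbps × 3840 s = 13655.0 Mb = 1.590 GiB.
Saving: 308.121 − 1.590 = 306.532 GiB.

306.53 GiB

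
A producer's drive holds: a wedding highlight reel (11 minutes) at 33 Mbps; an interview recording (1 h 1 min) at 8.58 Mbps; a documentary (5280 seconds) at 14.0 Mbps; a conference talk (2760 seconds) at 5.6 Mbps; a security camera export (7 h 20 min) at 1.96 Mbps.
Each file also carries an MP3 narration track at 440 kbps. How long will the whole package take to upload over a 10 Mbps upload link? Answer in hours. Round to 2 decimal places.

5.87 hours

Audio: 440 kbps = 0.440 Mbps.
wedding highlight reel: 33.440 Mbps × 660 s = 22070.4 Mb
interview recording: 9.020 Mbps × 3660 s = 33013.2 Mb
documentary: 14.440 Mbps × 5280 s = 76243.2 Mb
conference talk: 6.040 Mbps × 2760 s = 16670.4 Mb
security camera export: 2.400 Mbps × 26400 s = 63360.0 Mb
Total: 211357.2 Mb = 26419.7 MB.
At 10 Mbps: 211357.2 / 10 = 21136 s ≈ 5.87 hours.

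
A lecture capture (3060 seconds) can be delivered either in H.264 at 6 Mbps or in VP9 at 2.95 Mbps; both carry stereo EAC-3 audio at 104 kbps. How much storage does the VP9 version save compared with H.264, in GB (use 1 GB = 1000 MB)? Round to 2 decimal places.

Audio: 104 kbps = 0.104 Mbps.
H.264: 6.104 Mbps × 3060 s = 18678.2 Mb = 2.335 GB.
VP9: 3.054 Mbps × 3060 s = 9345.2 Mb = 1.168 GB.
Saving: 2.335 − 1.168 = 1.167 GB.

1.17 GB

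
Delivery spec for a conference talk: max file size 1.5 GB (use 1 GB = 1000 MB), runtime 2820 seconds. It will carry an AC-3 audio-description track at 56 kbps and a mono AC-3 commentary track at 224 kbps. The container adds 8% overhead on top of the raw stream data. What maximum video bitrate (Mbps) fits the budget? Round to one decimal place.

Budget: 1.5 GB = 12000.0 Mb.
Stream payload after overhead: 12000.0 / 1.08 = 11111.1 Mb.
Total bitrate budget: 11111.1 Mb / 2820 s = 3.940 Mbps.
Audio total: 56 + 224 = 280 kbps = 0.280 Mbps.
Video: 3.940 − 0.280 = 3.660 Mbps.

3.7 Mbps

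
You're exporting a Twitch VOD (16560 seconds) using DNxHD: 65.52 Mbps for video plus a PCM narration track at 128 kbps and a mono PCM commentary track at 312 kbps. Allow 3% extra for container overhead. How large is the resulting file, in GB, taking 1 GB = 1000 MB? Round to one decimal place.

140.6 GB

Audio total: 128 + 312 = 440 kbps = 0.440 Mbps.
Total bitrate: 65.52 + 0.440 = 65.960 Mbps.
Stream data: 65.960 Mbps × 16560 s = 1092297.6 Mb.
With 3% container overhead: ×1.03.
1,125,067 Mb ÷ 8 = 140,633 MB → 140.6 GB.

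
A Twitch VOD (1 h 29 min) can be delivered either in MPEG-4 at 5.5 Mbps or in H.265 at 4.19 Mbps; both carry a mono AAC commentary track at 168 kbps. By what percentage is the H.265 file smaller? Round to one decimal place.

1 h 29 min = 89 min = 5340 s
Audio: 168 kbps = 0.168 Mbps.
MPEG-4: 5.668 Mbps × 5340 s = 30267.1 Mb = 3.783 GB.
H.265: 4.358 Mbps × 5340 s = 23271.7 Mb = 2.909 GB.
Reduction: (1 − 2.909/3.783) × 100 = 23.11%.

23.1%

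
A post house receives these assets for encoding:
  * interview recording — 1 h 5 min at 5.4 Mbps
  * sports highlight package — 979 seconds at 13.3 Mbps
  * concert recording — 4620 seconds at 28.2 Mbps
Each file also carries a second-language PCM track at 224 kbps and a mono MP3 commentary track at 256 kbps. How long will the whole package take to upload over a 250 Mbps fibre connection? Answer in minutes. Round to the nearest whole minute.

Audio total: 224 + 256 = 480 kbps = 0.480 Mbps.
interview recording: 5.880 Mbps × 3900 s = 22932.0 Mb
sports highlight package: 13.780 Mbps × 979 s = 13490.6 Mb
concert recording: 28.680 Mbps × 4620 s = 132501.6 Mb
Total: 168924.2 Mb = 21115.5 MB.
At 250 Mbps: 168924.2 / 250 = 676 s ≈ 11.3 minutes.

11 minutes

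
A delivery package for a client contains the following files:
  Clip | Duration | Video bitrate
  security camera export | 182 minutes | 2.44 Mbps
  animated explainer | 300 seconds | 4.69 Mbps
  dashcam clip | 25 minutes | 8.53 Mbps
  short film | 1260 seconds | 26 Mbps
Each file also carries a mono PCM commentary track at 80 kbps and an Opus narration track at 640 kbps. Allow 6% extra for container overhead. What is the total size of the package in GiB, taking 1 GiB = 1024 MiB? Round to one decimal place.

10.3 GiB

Audio total: 80 + 640 = 720 kbps = 0.720 Mbps.
security camera export: 3.160 Mbps × 10920 s × 1.06 = 36577.6 Mb
animated explainer: 5.410 Mbps × 300 s × 1.06 = 1720.4 Mb
dashcam clip: 9.250 Mbps × 1500 s × 1.06 = 14707.5 Mb
short film: 26.720 Mbps × 1260 s × 1.06 = 35687.2 Mb
Total: 88692.7 Mb = 11086.6 MB.
= 10.33 GiB.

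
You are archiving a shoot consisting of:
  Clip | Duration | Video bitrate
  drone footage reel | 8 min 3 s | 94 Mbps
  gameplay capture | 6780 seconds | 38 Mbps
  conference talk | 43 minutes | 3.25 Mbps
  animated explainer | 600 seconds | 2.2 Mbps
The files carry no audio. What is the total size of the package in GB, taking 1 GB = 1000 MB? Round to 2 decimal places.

39.09 GB

drone footage reel: 94.000 Mbps × 483 s = 45402.0 Mb
gameplay capture: 38.000 Mbps × 6780 s = 257640.0 Mb
conference talk: 3.250 Mbps × 2580 s = 8385.0 Mb
animated explainer: 2.200 Mbps × 600 s = 1320.0 Mb
Total: 312747.0 Mb = 39093.4 MB.
= 39.09 GB.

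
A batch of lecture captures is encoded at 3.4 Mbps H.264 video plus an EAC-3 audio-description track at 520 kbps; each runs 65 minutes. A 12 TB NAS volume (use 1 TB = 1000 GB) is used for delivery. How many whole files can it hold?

65 min = 3900 s
Audio: 520 kbps = 0.520 Mbps.
Total bitrate: 3.920 Mbps.
Per item: 3.920 Mbps × 3900 s = 15,288 Mb = 1,911 MB.
Capacity: 12 TB = 96,000,000 Mb; 6279.43 items → 6279 complete.

6279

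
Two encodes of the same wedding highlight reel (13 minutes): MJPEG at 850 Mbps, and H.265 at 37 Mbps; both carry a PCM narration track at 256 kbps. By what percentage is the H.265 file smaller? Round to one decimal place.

13 min = 780 s
Audio: 256 kbps = 0.256 Mbps.
MJPEG: 850.256 Mbps × 780 s = 663199.7 Mb = 82.900 GB.
H.265: 37.256 Mbps × 780 s = 29059.7 Mb = 3.632 GB.
Reduction: (1 − 3.632/82.900) × 100 = 95.62%.

95.6%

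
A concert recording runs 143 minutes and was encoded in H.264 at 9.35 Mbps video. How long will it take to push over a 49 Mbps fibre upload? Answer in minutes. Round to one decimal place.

143 min = 8580 s
File: 9.350 Mbps × 8580 s = 80223.0 Mb.
At 49 Mbps: 80223.0 / 49 = 1637.2 s ≈ 27.3 minutes.

27.3 minutes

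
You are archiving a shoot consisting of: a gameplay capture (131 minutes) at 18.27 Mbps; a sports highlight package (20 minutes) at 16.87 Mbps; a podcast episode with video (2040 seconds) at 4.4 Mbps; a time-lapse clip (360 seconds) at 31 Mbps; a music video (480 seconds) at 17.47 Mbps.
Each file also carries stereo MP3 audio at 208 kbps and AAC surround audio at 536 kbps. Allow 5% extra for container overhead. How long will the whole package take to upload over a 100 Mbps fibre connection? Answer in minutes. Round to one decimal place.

35.2 minutes

Audio total: 208 + 536 = 744 kbps = 0.744 Mbps.
gameplay capture: 19.014 Mbps × 7860 s × 1.05 = 156922.5 Mb
sports highlight package: 17.614 Mbps × 1200 s × 1.05 = 22193.6 Mb
podcast episode with video: 5.144 Mbps × 2040 s × 1.05 = 11018.4 Mb
time-lapse clip: 31.744 Mbps × 360 s × 1.05 = 11999.2 Mb
music video: 18.214 Mbps × 480 s × 1.05 = 9179.9 Mb
Total: 211313.7 Mb = 26414.2 MB.
At 100 Mbps: 211313.7 / 100 = 2113 s ≈ 35.2 minutes.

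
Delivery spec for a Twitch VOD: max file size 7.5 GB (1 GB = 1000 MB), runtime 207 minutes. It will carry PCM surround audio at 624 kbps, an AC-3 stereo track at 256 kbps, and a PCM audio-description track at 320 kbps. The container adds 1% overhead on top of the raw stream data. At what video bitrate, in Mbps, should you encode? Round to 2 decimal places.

Budget: 7.5 GB = 60000.0 Mb.
Stream payload after overhead: 60000.0 / 1.01 = 59405.9 Mb.
207 min = 12420 s
Total bitrate budget: 59405.9 Mb / 12420 s = 4.783 Mbps.
Audio total: 624 + 256 + 320 = 1200 kbps = 1.200 Mbps.
Video: 4.783 − 1.200 = 3.583 Mbps.

3.58 Mbps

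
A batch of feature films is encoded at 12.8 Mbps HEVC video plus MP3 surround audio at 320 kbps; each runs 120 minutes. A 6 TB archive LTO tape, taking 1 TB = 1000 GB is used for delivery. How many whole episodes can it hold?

120 min = 7200 s
Audio: 320 kbps = 0.320 Mbps.
Total bitrate: 13.120 Mbps.
Per item: 13.120 Mbps × 7200 s = 94,464 Mb = 11,808 MB.
Capacity: 6 TB = 48,000,000 Mb; 508.13 items → 508 complete.

508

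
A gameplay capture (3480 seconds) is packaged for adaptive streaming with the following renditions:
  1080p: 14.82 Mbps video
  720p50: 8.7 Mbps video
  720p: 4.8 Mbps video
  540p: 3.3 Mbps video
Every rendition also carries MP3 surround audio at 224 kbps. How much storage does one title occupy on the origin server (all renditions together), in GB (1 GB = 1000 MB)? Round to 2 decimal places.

14.14 GB

Audio: 224 kbps = 0.224 Mbps.
Sum of rendition bitrates: (14.82+0.224) + (8.7+0.224) + (4.8+0.224) + (3.3+0.224) = 32.516 Mbps.
× 3480 s = 113,156 Mb = 14,144 MB = 14.14 GB.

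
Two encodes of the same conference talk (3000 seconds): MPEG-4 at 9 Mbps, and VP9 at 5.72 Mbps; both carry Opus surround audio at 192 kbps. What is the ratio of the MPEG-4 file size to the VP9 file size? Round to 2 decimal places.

1.55

Audio: 192 kbps = 0.192 Mbps.
MPEG-4: 9.192 Mbps × 3000 s = 27576.0 Mb = 3.210 GiB.
VP9: 5.912 Mbps × 3000 s = 17736.0 Mb = 2.065 GiB.
Ratio: 3.210 / 2.065 = 1.555.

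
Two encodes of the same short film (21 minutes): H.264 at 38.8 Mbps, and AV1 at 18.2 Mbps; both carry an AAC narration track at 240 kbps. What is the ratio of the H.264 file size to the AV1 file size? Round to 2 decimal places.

2.12

21 min = 1260 s
Audio: 240 kbps = 0.240 Mbps.
H.264: 39.040 Mbps × 1260 s = 49190.4 Mb = 5.727 GiB.
AV1: 18.440 Mbps × 1260 s = 23234.4 Mb = 2.705 GiB.
Ratio: 5.727 / 2.705 = 2.117.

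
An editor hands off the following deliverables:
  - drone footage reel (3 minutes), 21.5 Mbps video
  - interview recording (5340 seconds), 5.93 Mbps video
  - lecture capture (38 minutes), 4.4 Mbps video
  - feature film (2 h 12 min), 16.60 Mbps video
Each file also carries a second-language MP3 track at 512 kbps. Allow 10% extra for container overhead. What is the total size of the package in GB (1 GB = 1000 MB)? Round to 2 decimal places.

25.45 GB

Audio: 512 kbps = 0.512 Mbps.
drone footage reel: 22.012 Mbps × 180 s × 1.10 = 4358.4 Mb
interview recording: 6.442 Mbps × 5340 s × 1.10 = 37840.3 Mb
lecture capture: 4.912 Mbps × 2280 s × 1.10 = 12319.3 Mb
feature film: 17.112 Mbps × 7920 s × 1.10 = 149079.7 Mb
Total: 203597.7 Mb = 25449.7 MB.
= 25.45 GB.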